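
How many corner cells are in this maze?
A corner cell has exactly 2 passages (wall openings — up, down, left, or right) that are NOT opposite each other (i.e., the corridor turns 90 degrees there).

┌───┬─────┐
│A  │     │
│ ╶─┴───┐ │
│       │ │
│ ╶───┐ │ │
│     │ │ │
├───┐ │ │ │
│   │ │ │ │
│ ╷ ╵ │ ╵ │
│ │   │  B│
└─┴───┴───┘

Counting corner cells (2 non-opposite passages):
Total corners: 11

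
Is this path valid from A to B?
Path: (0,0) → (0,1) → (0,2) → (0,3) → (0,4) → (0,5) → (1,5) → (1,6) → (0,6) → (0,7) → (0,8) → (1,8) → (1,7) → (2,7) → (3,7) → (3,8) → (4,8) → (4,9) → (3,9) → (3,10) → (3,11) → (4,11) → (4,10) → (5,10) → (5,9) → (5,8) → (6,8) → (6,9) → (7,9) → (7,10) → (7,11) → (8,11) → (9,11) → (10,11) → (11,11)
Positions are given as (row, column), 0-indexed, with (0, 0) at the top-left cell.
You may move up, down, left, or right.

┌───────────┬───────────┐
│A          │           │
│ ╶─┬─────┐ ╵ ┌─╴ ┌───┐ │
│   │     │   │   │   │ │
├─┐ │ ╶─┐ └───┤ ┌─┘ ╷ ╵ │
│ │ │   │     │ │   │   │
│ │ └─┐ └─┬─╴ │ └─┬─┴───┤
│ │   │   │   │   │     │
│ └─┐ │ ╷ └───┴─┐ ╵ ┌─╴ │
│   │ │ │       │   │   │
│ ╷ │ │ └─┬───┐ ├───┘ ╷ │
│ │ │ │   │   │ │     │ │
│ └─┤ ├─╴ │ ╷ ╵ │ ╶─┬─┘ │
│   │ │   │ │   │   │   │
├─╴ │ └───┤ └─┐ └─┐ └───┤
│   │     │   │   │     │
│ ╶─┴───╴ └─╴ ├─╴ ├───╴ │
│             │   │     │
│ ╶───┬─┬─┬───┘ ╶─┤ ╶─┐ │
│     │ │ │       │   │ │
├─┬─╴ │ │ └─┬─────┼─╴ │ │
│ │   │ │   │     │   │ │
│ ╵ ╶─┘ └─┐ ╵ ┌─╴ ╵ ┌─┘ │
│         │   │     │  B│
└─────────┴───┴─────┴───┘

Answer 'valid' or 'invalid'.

Checking path validity:
Result: All consecutive moves are passable.

valid

Correct solution:

┌───────────┬───────────┐
│A → → → → ↓│↱ → ↓      │
│ ╶─┬─────┐ ╵ ┌─╴ ┌───┐ │
│   │     │↳ ↑│↓ ↲│   │ │
├─┐ │ ╶─┐ └───┤ ┌─┘ ╷ ╵ │
│ │ │   │     │↓│   │   │
│ │ └─┐ └─┬─╴ │ └─┬─┴───┤
│ │   │   │   │↳ ↓│↱ → ↓│
│ └─┐ │ ╷ └───┴─┐ ╵ ┌─╴ │
│   │ │ │       │↳ ↑│↓ ↲│
│ ╷ │ │ └─┬───┐ ├───┘ ╷ │
│ │ │ │   │   │ │↓ ← ↲│ │
│ └─┤ ├─╴ │ ╷ ╵ │ ╶─┬─┘ │
│   │ │   │ │   │↳ ↓│   │
├─╴ │ └───┤ └─┐ └─┐ └───┤
│   │     │   │   │↳ → ↓│
│ ╶─┴───╴ └─╴ ├─╴ ├───╴ │
│             │   │    ↓│
│ ╶───┬─┬─┬───┘ ╶─┤ ╶─┐ │
│     │ │ │       │   │↓│
├─┬─╴ │ │ └─┬─────┼─╴ │ │
│ │   │ │   │     │   │↓│
│ ╵ ╶─┘ └─┐ ╵ ┌─╴ ╵ ┌─┘ │
│         │   │     │  B│
└─────────┴───┴─────┴───┘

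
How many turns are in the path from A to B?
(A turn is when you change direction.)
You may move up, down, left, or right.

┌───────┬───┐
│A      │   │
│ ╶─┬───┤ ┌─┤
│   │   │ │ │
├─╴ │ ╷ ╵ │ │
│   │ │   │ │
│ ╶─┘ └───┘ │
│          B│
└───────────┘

Directions: down, right, down, left, down, right, right, right, right, right
Number of turns: 5

Solution:

┌───────┬───┐
│A      │   │
│ ╶─┬───┤ ┌─┤
│↳ ↓│   │ │ │
├─╴ │ ╷ ╵ │ │
│↓ ↲│ │   │ │
│ ╶─┘ └───┘ │
│↳ → → → → B│
└───────────┘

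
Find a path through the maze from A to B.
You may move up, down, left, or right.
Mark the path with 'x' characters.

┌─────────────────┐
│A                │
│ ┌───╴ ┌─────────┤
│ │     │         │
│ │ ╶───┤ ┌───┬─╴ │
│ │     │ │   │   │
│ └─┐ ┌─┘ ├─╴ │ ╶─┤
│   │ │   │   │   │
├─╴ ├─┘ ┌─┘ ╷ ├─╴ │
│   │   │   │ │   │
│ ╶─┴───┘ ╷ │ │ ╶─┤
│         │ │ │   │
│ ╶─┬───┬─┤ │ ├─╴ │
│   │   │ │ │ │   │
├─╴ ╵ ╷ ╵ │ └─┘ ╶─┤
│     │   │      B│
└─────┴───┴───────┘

Finding the shortest path through the maze:
Path length: 19 steps
Directions: down → down → down → right → down → left → down → right → right → right → right → up → right → down → down → down → right → right → right

Solution:

┌─────────────────┐
│A                │
│ ┌───╴ ┌─────────┤
│x│     │         │
│ │ ╶───┤ ┌───┬─╴ │
│x│     │ │   │   │
│ └─┐ ┌─┘ ├─╴ │ ╶─┤
│x x│ │   │   │   │
├─╴ ├─┘ ┌─┘ ╷ ├─╴ │
│x x│   │x x│ │   │
│ ╶─┴───┘ ╷ │ │ ╶─┤
│x x x x x│x│ │   │
│ ╶─┬───┬─┤ │ ├─╴ │
│   │   │ │x│ │   │
├─╴ ╵ ╷ ╵ │ └─┘ ╶─┤
│     │   │x x x B│
└─────┴───┴───────┘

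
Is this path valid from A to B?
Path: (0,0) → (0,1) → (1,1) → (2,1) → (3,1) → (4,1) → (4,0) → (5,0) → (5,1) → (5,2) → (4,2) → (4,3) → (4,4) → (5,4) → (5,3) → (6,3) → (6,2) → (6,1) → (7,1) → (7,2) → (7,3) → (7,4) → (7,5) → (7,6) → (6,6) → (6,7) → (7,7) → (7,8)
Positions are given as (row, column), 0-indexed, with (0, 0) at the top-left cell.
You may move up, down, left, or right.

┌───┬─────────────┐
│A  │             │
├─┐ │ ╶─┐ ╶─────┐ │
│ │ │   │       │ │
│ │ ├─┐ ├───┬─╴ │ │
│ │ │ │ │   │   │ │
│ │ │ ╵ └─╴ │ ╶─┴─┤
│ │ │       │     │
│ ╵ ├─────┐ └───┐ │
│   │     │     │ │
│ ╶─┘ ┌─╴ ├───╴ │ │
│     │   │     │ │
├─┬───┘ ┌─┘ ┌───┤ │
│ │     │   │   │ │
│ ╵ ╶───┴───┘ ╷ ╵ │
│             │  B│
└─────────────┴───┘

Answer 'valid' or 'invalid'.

Checking path validity:
Result: All consecutive moves are passable.

valid

Correct solution:

┌───┬─────────────┐
│A ↓│             │
├─┐ │ ╶─┐ ╶─────┐ │
│ │↓│   │       │ │
│ │ ├─┐ ├───┬─╴ │ │
│ │↓│ │ │   │   │ │
│ │ │ ╵ └─╴ │ ╶─┴─┤
│ │↓│       │     │
│ ╵ ├─────┐ └───┐ │
│↓ ↲│↱ → ↓│     │ │
│ ╶─┘ ┌─╴ ├───╴ │ │
│↳ → ↑│↓ ↲│     │ │
├─┬───┘ ┌─┘ ┌───┤ │
│ │↓ ← ↲│   │↱ ↓│ │
│ ╵ ╶───┴───┘ ╷ ╵ │
│  ↳ → → → → ↑│↳ B│
└─────────────┴───┘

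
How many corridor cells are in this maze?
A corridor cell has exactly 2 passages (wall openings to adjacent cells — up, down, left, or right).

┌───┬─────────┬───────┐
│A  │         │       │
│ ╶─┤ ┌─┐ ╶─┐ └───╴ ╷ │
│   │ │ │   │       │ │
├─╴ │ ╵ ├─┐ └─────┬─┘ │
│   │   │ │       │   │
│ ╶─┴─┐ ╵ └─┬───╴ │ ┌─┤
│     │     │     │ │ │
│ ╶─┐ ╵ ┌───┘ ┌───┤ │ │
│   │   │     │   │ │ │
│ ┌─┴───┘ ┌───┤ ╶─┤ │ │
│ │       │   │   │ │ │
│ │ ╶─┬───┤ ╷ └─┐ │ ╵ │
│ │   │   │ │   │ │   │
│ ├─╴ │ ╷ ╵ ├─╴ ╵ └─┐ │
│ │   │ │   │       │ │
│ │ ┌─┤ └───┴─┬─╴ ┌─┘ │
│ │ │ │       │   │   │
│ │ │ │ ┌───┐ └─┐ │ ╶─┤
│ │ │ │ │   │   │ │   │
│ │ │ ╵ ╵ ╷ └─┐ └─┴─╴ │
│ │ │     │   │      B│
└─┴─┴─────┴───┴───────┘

Counting cells with exactly 2 passages:
Total corridor cells: 92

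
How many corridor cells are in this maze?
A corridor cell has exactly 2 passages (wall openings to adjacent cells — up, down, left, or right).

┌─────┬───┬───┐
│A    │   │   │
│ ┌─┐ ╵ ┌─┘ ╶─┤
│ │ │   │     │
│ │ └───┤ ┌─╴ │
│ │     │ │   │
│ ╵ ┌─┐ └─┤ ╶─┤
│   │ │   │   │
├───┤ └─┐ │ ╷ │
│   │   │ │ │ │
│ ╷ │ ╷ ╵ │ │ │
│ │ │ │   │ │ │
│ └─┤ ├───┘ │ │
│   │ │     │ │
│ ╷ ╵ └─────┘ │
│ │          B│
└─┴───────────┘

Counting cells with exactly 2 passages:
Total corridor cells: 42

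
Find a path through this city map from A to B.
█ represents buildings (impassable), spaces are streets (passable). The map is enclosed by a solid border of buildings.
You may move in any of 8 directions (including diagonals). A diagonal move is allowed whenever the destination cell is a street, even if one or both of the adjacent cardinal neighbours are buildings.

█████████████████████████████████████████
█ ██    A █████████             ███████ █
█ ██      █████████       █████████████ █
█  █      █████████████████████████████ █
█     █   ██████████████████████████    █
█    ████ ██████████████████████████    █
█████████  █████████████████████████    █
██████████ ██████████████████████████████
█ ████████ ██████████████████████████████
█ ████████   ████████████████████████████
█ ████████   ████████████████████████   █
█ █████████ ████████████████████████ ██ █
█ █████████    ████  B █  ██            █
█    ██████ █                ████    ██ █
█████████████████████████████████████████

Finding the shortest path from A to B:
Movement: 8-directional
Path length: 20 steps
Directions: down → down → down → down-right → down → down-right → down → down → down → down-right → down-right → right → right → down-right → right → right → right → right → right → up-right

Solution:

█████████████████████████████████████████
█ ██    A █████████             ███████ █
█ ██    ↓ █████████       █████████████ █
█  █    ↓ █████████████████████████████ █
█     █ ↘ ██████████████████████████    █
█    ████↓██████████████████████████    █
█████████↘ █████████████████████████    █
██████████↓██████████████████████████████
█ ████████↓██████████████████████████████
█ ████████↓  ████████████████████████████
█ ████████↘  ████████████████████████   █
█ █████████↘████████████████████████ ██ █
█ █████████ →→↘████  B █  ██            █
█    ██████ █  →→→→→↗        ████    ██ █
█████████████████████████████████████████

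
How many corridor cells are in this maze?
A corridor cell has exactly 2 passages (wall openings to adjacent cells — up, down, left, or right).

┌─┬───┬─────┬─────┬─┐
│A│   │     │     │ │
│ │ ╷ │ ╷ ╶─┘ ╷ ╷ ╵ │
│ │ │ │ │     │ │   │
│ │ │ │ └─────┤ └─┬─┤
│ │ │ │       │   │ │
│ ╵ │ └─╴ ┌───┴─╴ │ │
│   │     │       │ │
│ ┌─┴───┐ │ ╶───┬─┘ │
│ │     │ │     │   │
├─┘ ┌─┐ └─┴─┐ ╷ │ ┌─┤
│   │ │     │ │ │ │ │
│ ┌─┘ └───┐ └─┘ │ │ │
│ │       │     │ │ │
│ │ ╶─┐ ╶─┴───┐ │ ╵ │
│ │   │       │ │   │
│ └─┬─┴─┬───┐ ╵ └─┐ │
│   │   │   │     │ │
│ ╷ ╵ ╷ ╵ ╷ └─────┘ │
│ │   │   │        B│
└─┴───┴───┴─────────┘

Counting cells with exactly 2 passages:
Total corridor cells: 74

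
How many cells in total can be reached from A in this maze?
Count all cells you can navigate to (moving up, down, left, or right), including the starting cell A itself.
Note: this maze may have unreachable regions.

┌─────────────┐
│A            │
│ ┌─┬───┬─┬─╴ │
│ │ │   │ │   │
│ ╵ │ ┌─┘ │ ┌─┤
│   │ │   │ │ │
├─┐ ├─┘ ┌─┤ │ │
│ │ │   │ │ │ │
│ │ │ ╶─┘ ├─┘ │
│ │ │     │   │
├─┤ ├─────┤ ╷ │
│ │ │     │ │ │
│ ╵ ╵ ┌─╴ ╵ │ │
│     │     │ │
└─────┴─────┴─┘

Using BFS/flood-fill to find all reachable cells from A:
Maze size: 7 × 7 = 49 total cells
14 cell(s) are walled off and cannot be reached from A.
Reachable cells: 35

Reachable region (· marks reachable cells):

┌─────────────┐
│A · · · · · ·│
│ ┌─┬───┬─┬─╴ │
│·│·│   │ │· ·│
│ ╵ │ ┌─┘ │ ┌─┤
│· ·│ │   │·│·│
├─┐ ├─┘ ┌─┤ │ │
│ │·│   │ │·│·│
│ │ │ ╶─┘ ├─┘ │
│ │·│     │· ·│
├─┤ ├─────┤ ╷ │
│·│·│· · ·│·│·│
│ ╵ ╵ ┌─╴ ╵ │ │
│· · ·│· · ·│·│
└─────┴─────┴─┘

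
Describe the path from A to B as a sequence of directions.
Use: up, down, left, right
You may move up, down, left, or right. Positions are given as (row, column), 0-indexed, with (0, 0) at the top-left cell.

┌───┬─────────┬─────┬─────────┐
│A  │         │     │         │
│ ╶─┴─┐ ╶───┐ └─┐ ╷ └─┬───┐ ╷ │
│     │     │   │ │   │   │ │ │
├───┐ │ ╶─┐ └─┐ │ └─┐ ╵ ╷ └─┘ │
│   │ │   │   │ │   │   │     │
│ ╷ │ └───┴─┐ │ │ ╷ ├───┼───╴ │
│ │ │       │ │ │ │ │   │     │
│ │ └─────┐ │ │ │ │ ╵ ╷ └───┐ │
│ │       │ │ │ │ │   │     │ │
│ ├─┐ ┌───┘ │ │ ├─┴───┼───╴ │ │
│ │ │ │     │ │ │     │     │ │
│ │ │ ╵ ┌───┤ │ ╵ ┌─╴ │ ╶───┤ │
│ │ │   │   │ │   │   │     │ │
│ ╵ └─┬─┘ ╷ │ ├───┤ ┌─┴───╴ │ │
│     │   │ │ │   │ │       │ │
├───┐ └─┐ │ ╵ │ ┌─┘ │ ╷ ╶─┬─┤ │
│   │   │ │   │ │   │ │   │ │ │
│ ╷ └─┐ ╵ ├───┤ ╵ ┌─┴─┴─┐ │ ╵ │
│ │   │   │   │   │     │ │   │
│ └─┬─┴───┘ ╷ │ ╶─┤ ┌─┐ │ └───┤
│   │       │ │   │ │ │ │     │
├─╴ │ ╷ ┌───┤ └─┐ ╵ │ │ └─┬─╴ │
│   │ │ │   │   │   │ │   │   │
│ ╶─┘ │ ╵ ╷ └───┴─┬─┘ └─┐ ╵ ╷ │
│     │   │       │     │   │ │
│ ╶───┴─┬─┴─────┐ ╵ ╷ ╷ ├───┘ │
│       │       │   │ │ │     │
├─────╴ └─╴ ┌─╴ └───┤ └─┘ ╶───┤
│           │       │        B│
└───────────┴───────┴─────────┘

Finding the path and converting it to directions:
Path through cells: (0,0) → (1,0) → (1,1) → (1,2) → (2,2) → (3,2) → (3,3) → (3,4) → (3,5) → (4,5) → (5,5) → (5,4) → (5,3) → (6,3) → (6,2) → (5,2) → (4,2) → (4,1) → (3,1) → (2,1) → (2,0) → (3,0) → (4,0) → (5,0) → (6,0) → (7,0) → (7,1) → (7,2) → (8,2) → (8,3) → (9,3) → (9,4) → (8,4) → (7,4) → (6,4) → (6,5) → (7,5) → (8,5) → (8,6) → (7,6) → (6,6) → (5,6) → (4,6) → (3,6) → (2,6) → (2,5) → (1,5) → (1,4) → (1,3) → (0,3) → (0,4) → (0,5) → (0,6) → (1,6) → (1,7) → (2,7) → (3,7) → (4,7) → (5,7) → (6,7) → (6,8) → (5,8) → (5,9) → (5,10) → (6,10) → (6,9) → (7,9) → (8,9) → (8,8) → (9,8) → (9,7) → (10,7) → (10,8) → (11,8) → (11,9) → (10,9) → (9,9) → (9,10) → (9,11) → (10,11) → (11,11) → (11,12) → (12,12) → (12,13) → (11,13) → (11,14) → (12,14) → (13,14) → (13,13) → (13,12) → (14,12) → (14,13) → (14,14)
Directions: down, right, right, down, down, right, right, right, down, down, left, left, down, left, up, up, left, up, up, left, down, down, down, down, down, right, right, down, right, down, right, up, up, up, right, down, down, right, up, up, up, up, up, up, left, up, left, left, up, right, right, right, down, right, down, down, down, down, down, right, up, right, right, down, left, down, down, left, down, left, down, right, down, right, up, up, right, right, down, down, right, down, right, up, right, down, down, left, left, down, right, right

Solution:

┌───┬─────────┬─────┬─────────┐
│A  │  ↱ → → ↓│     │         │
│ ╶─┴─┐ ╶───┐ └─┐ ╷ └─┬───┐ ╷ │
│↳ → ↓│↑ ← ↰│↳ ↓│ │   │   │ │ │
├───┐ │ ╶─┐ └─┐ │ └─┐ ╵ ╷ └─┘ │
│↓ ↰│↓│   │↑ ↰│↓│   │   │     │
│ ╷ │ └───┴─┐ │ │ ╷ ├───┼───╴ │
│↓│↑│↳ → → ↓│↑│↓│ │ │   │     │
│ │ └─────┐ │ │ │ │ ╵ ╷ └───┐ │
│↓│↑ ↰    │↓│↑│↓│ │   │     │ │
│ ├─┐ ┌───┘ │ │ ├─┴───┼───╴ │ │
│↓│ │↑│↓ ← ↲│↑│↓│↱ → ↓│     │ │
│ │ │ ╵ ┌───┤ │ ╵ ┌─╴ │ ╶───┤ │
│↓│ │↑ ↲│↱ ↓│↑│↳ ↑│↓ ↲│     │ │
│ ╵ └─┬─┘ ╷ │ ├───┤ ┌─┴───╴ │ │
│↳ → ↓│  ↑│↓│↑│   │↓│       │ │
├───┐ └─┐ │ ╵ │ ┌─┘ │ ╷ ╶─┬─┤ │
│   │↳ ↓│↑│↳ ↑│ │↓ ↲│ │   │ │ │
│ ╷ └─┐ ╵ ├───┤ ╵ ┌─┴─┴─┐ │ ╵ │
│ │   │↳ ↑│   │↓ ↲│↱ → ↓│ │   │
│ └─┬─┴───┘ ╷ │ ╶─┤ ┌─┐ │ └───┤
│   │       │ │↳ ↓│↑│ │↓│     │
├─╴ │ ╷ ┌───┤ └─┐ ╵ │ │ └─┬─╴ │
│   │ │ │   │   │↳ ↑│ │↳ ↓│↱ ↓│
│ ╶─┘ │ ╵ ╷ └───┴─┬─┘ └─┐ ╵ ╷ │
│     │   │       │     │↳ ↑│↓│
│ ╶───┴─┬─┴─────┐ ╵ ╷ ╷ ├───┘ │
│       │       │   │ │ │↓ ← ↲│
├─────╴ └─╴ ┌─╴ └───┤ └─┘ ╶───┤
│           │       │    ↳ → B│
└───────────┴───────┴─────────┘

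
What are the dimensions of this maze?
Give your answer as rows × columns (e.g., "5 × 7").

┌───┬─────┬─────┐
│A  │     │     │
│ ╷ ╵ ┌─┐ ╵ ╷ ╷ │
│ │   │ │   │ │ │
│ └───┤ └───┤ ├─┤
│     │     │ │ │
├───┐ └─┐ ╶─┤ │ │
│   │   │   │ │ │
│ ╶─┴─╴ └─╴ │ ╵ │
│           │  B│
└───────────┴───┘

Counting the maze dimensions:
Rows (vertical): 5
Columns (horizontal): 8
Dimensions: 5 × 8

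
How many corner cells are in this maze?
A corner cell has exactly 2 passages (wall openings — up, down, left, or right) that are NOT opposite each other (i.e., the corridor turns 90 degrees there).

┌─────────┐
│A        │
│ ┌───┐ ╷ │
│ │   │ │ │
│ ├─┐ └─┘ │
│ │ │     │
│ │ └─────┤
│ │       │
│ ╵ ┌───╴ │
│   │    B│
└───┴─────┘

Counting corner cells (2 non-opposite passages):
Total corners: 9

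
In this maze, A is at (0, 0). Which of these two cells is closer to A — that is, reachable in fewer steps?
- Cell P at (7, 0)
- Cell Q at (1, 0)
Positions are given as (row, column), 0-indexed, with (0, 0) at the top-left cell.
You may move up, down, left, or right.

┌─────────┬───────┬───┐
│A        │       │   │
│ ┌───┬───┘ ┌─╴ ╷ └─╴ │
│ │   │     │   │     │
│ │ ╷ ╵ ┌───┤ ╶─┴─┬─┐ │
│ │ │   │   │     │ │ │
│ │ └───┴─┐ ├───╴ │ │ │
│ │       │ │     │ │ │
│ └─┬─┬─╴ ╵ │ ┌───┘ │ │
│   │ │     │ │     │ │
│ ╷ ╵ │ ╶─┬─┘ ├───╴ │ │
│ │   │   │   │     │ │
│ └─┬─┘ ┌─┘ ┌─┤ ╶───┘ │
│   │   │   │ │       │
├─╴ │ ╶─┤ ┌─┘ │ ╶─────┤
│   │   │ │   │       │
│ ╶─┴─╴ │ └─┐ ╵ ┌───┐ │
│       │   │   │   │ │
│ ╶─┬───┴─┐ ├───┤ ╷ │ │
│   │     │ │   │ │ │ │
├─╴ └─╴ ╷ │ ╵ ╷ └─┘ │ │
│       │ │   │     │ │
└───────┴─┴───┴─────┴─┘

Shortest path A → P at (7, 0): 9 steps
Shortest path A → Q at (1, 0): 1 steps

Q is closer (1 steps vs 9 steps).

Path to P:

┌─────────┬───────┬───┐
│A        │       │   │
│ ┌───┬───┘ ┌─╴ ╷ └─╴ │
│↓│   │     │   │     │
│ │ ╷ ╵ ┌───┤ ╶─┴─┬─┐ │
│↓│ │   │   │     │ │ │
│ │ └───┴─┐ ├───╴ │ │ │
│↓│       │ │     │ │ │
│ └─┬─┬─╴ ╵ │ ┌───┘ │ │
│↓  │ │     │ │     │ │
│ ╷ ╵ │ ╶─┬─┘ ├───╴ │ │
│↓│   │   │   │     │ │
│ └─┬─┘ ┌─┘ ┌─┤ ╶───┘ │
│↳ ↓│   │   │ │       │
├─╴ │ ╶─┤ ┌─┘ │ ╶─────┤
│P ↲│   │ │   │       │
│ ╶─┴─╴ │ └─┐ ╵ ┌───┐ │
│       │   │   │   │ │
│ ╶─┬───┴─┐ ├───┤ ╷ │ │
│   │     │ │   │ │ │ │
├─╴ └─╴ ╷ │ ╵ ╷ └─┘ │ │
│       │ │   │     │ │
└───────┴─┴───┴─────┴─┘

Path to Q:

┌─────────┬───────┬───┐
│A        │       │   │
│ ┌───┬───┘ ┌─╴ ╷ └─╴ │
│Q│   │     │   │     │
│ │ ╷ ╵ ┌───┤ ╶─┴─┬─┐ │
│ │ │   │   │     │ │ │
│ │ └───┴─┐ ├───╴ │ │ │
│ │       │ │     │ │ │
│ └─┬─┬─╴ ╵ │ ┌───┘ │ │
│   │ │     │ │     │ │
│ ╷ ╵ │ ╶─┬─┘ ├───╴ │ │
│ │   │   │   │     │ │
│ └─┬─┘ ┌─┘ ┌─┤ ╶───┘ │
│   │   │   │ │       │
├─╴ │ ╶─┤ ┌─┘ │ ╶─────┤
│   │   │ │   │       │
│ ╶─┴─╴ │ └─┐ ╵ ┌───┐ │
│       │   │   │   │ │
│ ╶─┬───┴─┐ ├───┤ ╷ │ │
│   │     │ │   │ │ │ │
├─╴ └─╴ ╷ │ ╵ ╷ └─┘ │ │
│       │ │   │     │ │
└───────┴─┴───┴─────┴─┘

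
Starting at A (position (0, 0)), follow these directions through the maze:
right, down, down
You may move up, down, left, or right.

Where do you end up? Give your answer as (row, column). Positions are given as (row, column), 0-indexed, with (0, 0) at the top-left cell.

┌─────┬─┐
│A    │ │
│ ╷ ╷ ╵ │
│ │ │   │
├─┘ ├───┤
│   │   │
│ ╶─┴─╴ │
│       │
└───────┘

Following directions step by step:
Start: (0, 0)
  right: (0, 0) → (0, 1)
  down: (0, 1) → (1, 1)
  down: (1, 1) → (2, 1)
Final position: (2, 1)

Path taken:

┌─────┬─┐
│A ↓  │ │
│ ╷ ╷ ╵ │
│ │↓│   │
├─┘ ├───┤
│  B│   │
│ ╶─┴─╴ │
│       │
└───────┘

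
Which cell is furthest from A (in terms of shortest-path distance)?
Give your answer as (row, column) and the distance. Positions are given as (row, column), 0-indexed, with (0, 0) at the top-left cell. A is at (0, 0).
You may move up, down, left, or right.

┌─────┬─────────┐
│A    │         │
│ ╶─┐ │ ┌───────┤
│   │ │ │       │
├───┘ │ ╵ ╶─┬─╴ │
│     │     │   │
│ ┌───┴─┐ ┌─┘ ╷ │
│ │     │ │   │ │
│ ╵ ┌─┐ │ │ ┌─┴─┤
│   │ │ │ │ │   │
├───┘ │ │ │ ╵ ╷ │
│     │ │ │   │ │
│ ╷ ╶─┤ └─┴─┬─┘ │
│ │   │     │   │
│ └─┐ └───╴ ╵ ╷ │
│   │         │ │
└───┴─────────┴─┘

Computing BFS distances from A to all cells:
Furthest cell: (0, 7)
Distance: 43 steps

Path from A to the furthest cell:

┌─────┬─────────┐
│A → ↓│↱ → → → B│
│ ╶─┐ │ ┌───────┤
│   │↓│↑│↓ ← ← ↰│
├───┘ │ ╵ ╶─┬─╴ │
│↓ ← ↲│↑ ↲  │↱ ↑│
│ ┌───┴─┐ ┌─┘ ╷ │
│↓│↱ → ↓│ │↱ ↑│ │
│ ╵ ┌─┐ │ │ ┌─┴─┤
│↳ ↑│ │↓│ │↑│↓ ↰│
├───┘ │ │ │ ╵ ╷ │
│     │↓│ │↑ ↲│↑│
│ ╷ ╶─┤ └─┴─┬─┘ │
│ │   │↳ → ↓│↱ ↑│
│ └─┐ └───╴ ╵ ╷ │
│   │      ↳ ↑│ │
└───┴─────────┴─┘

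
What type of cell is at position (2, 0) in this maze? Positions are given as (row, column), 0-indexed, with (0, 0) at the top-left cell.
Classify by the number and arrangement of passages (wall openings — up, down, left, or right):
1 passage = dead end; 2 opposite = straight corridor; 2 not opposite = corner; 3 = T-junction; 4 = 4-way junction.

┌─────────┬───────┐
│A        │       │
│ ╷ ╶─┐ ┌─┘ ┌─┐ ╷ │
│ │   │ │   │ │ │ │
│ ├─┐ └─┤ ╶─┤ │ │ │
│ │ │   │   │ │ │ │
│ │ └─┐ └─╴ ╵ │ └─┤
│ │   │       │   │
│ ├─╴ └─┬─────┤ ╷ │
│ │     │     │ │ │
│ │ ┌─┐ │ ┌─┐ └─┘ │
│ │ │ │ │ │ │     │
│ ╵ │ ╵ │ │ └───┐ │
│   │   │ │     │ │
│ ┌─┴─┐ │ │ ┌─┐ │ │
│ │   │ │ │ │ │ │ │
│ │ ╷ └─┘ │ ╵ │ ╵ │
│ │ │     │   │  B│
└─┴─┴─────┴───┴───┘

Checking cell at (2, 0):
Number of passages: 2
Cell type: straight corridor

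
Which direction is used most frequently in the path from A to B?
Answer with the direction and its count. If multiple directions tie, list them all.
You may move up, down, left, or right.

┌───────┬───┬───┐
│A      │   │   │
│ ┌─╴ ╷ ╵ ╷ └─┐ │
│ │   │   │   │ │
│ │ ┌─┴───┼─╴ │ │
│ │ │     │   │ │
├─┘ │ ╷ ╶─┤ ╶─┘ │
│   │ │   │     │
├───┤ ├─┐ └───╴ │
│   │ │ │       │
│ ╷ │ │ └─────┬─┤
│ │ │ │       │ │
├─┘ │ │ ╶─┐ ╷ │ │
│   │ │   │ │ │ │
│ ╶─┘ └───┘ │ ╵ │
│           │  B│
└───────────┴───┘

Directions: right, right, right, down, right, up, right, down, right, down, left, down, right, right, down, left, left, left, up, left, up, left, down, down, down, down, down, right, right, right, up, up, right, down, down, right
Counts: {'right': 13, 'down': 12, 'up': 5, 'left': 6}
Most common: right (13 times)

Solution:

┌───────┬───┬───┐
│A → → ↓│↱ ↓│   │
│ ┌─╴ ╷ ╵ ╷ └─┐ │
│ │   │↳ ↑│↳ ↓│ │
│ │ ┌─┴───┼─╴ │ │
│ │ │↓ ↰  │↓ ↲│ │
├─┘ │ ╷ ╶─┤ ╶─┘ │
│   │↓│↑ ↰│↳ → ↓│
├───┤ ├─┐ └───╴ │
│   │↓│ │↑ ← ← ↲│
│ ╷ │ │ └─────┬─┤
│ │ │↓│    ↱ ↓│ │
├─┘ │ │ ╶─┐ ╷ │ │
│   │↓│   │↑│↓│ │
│ ╶─┘ └───┘ │ ╵ │
│    ↳ → → ↑│↳ B│
└───────────┴───┘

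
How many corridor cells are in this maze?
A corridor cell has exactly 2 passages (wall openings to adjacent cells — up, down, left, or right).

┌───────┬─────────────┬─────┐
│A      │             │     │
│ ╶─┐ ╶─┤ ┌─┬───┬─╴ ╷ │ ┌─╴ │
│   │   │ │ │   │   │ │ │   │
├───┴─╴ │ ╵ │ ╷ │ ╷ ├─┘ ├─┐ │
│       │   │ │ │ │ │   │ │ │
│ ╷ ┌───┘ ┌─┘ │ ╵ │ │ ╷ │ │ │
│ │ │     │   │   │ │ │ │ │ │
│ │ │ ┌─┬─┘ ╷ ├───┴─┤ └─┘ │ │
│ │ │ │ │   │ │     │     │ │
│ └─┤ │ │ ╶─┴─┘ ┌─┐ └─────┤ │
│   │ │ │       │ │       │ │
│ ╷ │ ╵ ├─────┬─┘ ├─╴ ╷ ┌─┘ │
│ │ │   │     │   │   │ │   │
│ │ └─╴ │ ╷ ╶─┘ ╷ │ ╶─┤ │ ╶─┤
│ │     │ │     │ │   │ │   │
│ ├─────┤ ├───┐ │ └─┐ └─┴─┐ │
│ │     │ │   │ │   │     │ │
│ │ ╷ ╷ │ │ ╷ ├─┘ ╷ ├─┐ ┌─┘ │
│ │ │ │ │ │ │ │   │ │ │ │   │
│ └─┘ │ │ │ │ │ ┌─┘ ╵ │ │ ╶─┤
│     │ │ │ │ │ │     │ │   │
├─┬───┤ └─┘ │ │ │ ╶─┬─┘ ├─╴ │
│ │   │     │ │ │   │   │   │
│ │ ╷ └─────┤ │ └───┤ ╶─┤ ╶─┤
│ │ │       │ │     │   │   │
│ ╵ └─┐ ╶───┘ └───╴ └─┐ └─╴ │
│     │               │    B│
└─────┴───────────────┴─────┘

Counting cells with exactly 2 passages:
Total corridor cells: 148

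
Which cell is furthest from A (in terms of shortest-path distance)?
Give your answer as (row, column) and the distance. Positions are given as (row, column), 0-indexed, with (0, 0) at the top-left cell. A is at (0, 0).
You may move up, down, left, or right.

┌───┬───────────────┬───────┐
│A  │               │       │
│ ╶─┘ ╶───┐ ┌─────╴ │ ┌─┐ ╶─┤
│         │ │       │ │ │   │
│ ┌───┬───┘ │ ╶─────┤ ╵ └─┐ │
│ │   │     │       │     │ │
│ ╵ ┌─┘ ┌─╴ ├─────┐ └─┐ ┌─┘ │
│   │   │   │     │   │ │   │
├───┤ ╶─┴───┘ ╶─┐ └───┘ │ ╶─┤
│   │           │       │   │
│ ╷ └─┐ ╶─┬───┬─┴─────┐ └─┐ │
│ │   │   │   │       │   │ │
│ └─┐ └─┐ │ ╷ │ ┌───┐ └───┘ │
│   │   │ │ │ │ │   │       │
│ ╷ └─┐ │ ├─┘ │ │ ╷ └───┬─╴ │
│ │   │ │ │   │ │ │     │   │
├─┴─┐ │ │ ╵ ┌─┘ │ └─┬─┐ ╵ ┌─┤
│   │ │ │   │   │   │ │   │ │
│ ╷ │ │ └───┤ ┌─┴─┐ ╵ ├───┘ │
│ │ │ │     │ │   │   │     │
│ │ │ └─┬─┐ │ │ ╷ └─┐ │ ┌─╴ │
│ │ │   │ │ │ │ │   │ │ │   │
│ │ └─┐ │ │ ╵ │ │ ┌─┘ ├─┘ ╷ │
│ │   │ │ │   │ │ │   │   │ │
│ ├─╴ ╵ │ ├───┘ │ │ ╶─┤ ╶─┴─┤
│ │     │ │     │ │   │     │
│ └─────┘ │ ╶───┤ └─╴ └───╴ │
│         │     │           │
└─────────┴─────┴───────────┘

Computing BFS distances from A to all cells:
Furthest cell: (10, 4)
Distance: 98 steps

Path from A to the furthest cell:

┌───┬───────────────┬───────┐
│A  │↱ → → ↓        │↱ → ↓  │
│ ╶─┘ ╶───┐ ┌─────╴ │ ┌─┐ ╶─┤
│↳ → ↑    │↓│       │↑│ │↳ ↓│
│ ┌───┬───┘ │ ╶─────┤ ╵ └─┐ │
│ │   │↓ ← ↲│       │↑ ↰  │↓│
│ ╵ ┌─┘ ┌─╴ ├─────┐ └─┐ ┌─┘ │
│   │↓ ↲│   │↱ → ↓│   │↑│↓ ↲│
├───┤ ╶─┴───┘ ╶─┐ └───┘ │ ╶─┤
│↓ ↰│↳ → → → ↑  │↳ → → ↑│↳ ↓│
│ ╷ └─┐ ╶─┬───┬─┴─────┐ └─┐ │
│↓│↑ ↰│   │   │↓ ← ← ↰│   │↓│
│ └─┐ └─┐ │ ╷ │ ┌───┐ └───┘ │
│↳ ↓│↑ ↰│ │ │ │↓│   │↑ ← ← ↲│
│ ╷ └─┐ │ ├─┘ │ │ ╷ └───┬─╴ │
│ │↳ ↓│↑│ │   │↓│ │     │   │
├─┴─┐ │ │ ╵ ┌─┘ │ └─┬─┐ ╵ ┌─┤
│↓ ↰│↓│↑│   │↓ ↲│   │ │   │ │
│ ╷ │ │ └───┤ ┌─┴─┐ ╵ ├───┘ │
│↓│↑│↓│↑ ← ↰│↓│   │   │     │
│ │ │ └─┬─┐ │ │ ╷ └─┐ │ ┌─╴ │
│↓│↑│↳ ↓│B│↑│↓│ │   │ │ │   │
│ │ └─┐ │ │ ╵ │ │ ┌─┘ ├─┘ ╷ │
│↓│↑ ↰│↓│↑│↑ ↲│ │ │   │   │ │
│ ├─╴ ╵ │ ├───┘ │ │ ╶─┤ ╶─┴─┤
│↓│  ↑ ↲│↑│     │ │   │     │
│ └─────┘ │ ╶───┤ └─╴ └───╴ │
│↳ → → → ↑│     │           │
└─────────┴─────┴───────────┘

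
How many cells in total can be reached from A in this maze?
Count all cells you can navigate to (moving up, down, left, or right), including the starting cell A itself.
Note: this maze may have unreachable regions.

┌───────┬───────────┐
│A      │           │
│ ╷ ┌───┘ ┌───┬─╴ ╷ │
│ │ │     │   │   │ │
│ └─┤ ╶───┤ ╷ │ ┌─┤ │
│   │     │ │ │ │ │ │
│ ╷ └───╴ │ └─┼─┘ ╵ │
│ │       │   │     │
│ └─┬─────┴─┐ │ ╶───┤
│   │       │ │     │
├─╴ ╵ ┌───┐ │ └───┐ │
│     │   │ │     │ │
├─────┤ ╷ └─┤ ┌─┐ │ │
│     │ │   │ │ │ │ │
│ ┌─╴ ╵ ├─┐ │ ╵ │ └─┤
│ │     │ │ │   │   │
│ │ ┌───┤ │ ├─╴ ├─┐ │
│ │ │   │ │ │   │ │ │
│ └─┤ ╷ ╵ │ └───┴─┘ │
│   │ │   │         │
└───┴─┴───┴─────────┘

Using BFS/flood-fill to find all reachable cells from A:
Maze size: 10 × 10 = 100 total cells
51 cell(s) are walled off and cannot be reached from A.
Reachable cells: 49

Reachable region (· marks reachable cells):

┌───────┬───────────┐
│A · · ·│· · · · · ·│
│ ╷ ┌───┘ ┌───┬─╴ ╷ │
│·│·│· · ·│   │· ·│·│
│ └─┤ ╶───┤ ╷ │ ┌─┤ │
│· ·│· · ·│ │ │·│·│·│
│ ╷ └───╴ │ └─┼─┘ ╵ │
│·│· · · ·│   │· · ·│
│ └─┬─────┴─┐ │ ╶───┤
│· ·│· · · ·│ │· · ·│
├─╴ ╵ ┌───┐ │ └───┐ │
│· · ·│   │·│     │·│
├─────┤ ╷ └─┤ ┌─┐ │ │
│     │ │   │ │ │ │·│
│ ┌─╴ ╵ ├─┐ │ ╵ │ └─┤
│ │     │ │ │   │   │
│ │ ┌───┤ │ ├─╴ ├─┐ │
│ │ │   │ │ │   │ │ │
│ └─┤ ╷ ╵ │ └───┴─┘ │
│   │ │   │         │
└───┴─┴───┴─────────┘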